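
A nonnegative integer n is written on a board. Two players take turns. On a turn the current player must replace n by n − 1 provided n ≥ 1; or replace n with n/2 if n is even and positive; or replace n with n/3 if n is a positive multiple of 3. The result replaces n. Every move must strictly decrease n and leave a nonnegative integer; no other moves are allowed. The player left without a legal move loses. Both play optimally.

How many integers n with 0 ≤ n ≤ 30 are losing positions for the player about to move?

Build the W/L table. Terminal = L. A non-terminal position is W if it has a move to some L; otherwise it is L.
n=0: no move → L
n=1: reaches L-position 0 → W
n=2: only reaches 1(W), which is W → L
n=3: reaches L-position 2 → W
n=4: reaches L-position 2 → W
n=5: only reaches 4(W), which is W → L
n=6: reaches L-position 2 → W
n=7: only reaches 6(W), which is W → L
n=8: reaches L-position 7 → W
n=9: only reaches 3(W), 8(W), all W → L
n=10: reaches L-position 5 → W
n=11: only reaches 10(W), which is W → L
n=12: reaches L-position 11 → W
n=13: only reaches 12(W), which is W → L
n=14: reaches L-position 7 → W
n=15: reaches L-position 5 → W
n=16: only reaches 8(W), 15(W), all W → L
n=17: reaches L-position 16 → W
n=18: reaches L-position 9 → W
n=19: only reaches 18(W), which is W → L
n=20: reaches L-position 19 → W
n=21: reaches L-position 7 → W
n=22: reaches L-position 11 → W
n=23: only reaches 22(W), which is W → L
n=24: reaches L-position 23 → W
n=25: only reaches 24(W), which is W → L
n=26: reaches L-position 13 → W
n=27: reaches L-position 9 → W
n=28: only reaches 14(W), 27(W), all W → L
n=29: reaches L-position 28 → W
n=30: only reaches 10(W), 15(W), 29(W), all W → L
L entries with 0 ≤ n ≤ 30: n = 0, 2, 5, 7, 9, 11, 13, 16, 19, 23, 25, 28, 30; that makes 13.

13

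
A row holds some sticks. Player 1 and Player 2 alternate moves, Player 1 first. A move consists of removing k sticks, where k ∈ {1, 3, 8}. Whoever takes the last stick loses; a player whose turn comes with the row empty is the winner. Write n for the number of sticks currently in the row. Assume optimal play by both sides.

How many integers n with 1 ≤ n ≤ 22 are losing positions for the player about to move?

Build the W/L table. Terminal = W. A non-terminal position is W if it has a move to some L; otherwise it is L.
n=0: no move; the opponent has just taken the last stick and therefore loses → W
n=1: L (sole option 0(W) is W)
n=2: W (go to 1, an L position)
n=3: L (options 2(W), 0(W) are all W)
n=4: W (go to 3, an L position)
n=5: L (options 4(W), 2(W) are all W)
n=6: W (go to 5, an L position)
n=7: L (options 6(W), 4(W) are all W)
n=8: W (go to 7, an L position)
n=9: W (go to 1, an L position)
n=10: W (go to 7, an L position)
n=11: W (go to 3, an L position)
n=12: L (options 11(W), 9(W), 4(W) are all W)
n=13: W (go to 12, an L position)
n=14: L (options 13(W), 11(W), 6(W) are all W)
n=15: W (go to 14, an L position)
n=16: L (options 15(W), 13(W), 8(W) are all W)
n=17: W (go to 16, an L position)
n=18: L (options 17(W), 15(W), 10(W) are all W)
n=19: W (go to 18, an L position)
n=20: W (go to 12, an L position)
n=21: W (go to 18, an L position)
n=22: W (go to 14, an L position)
L entries with 1 ≤ n ≤ 22 (the range starts at n=1): n = 1, 3, 5, 7, 12, 14, 16, 18; that makes 8.

8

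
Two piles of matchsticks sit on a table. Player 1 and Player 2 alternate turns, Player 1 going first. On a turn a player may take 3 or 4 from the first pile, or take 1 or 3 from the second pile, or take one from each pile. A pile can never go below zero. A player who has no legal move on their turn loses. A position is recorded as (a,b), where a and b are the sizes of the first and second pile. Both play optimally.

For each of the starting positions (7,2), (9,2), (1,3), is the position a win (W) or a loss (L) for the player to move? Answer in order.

(7,2): W, (9,2): L, (1,3): W

Positions with no move are L. A position that does have a move is losing for the player to move precisely when every available move leads to a winning position for the opponent. Fill in the labels:
No move ever increases a pile, so every position that can arise here has a ≤ 9 and b ≤ 3; it is enough to label the cells with 0 ≤ a ≤ 9 and 0 ≤ b ≤ 3.
Every move lowers a or b (never raises either), so fill the grid row by row in increasing a, and left to right within a row: each cell's successors are then already labelled.
      b=0  b=1  b=2  b=3
a=0:    L    W    L    W
a=1:    L    W    L    W
a=2:    L    W    L    W
a=3:    W    W    W    W
a=4:    W    L    W    L
a=5:    W    L    W    L
a=6:    W    L    W    L
a=7:    L    W    W    W
a=8:    L    W    L    W
a=9:    L    W    L    W
Cells with no legal move (terminal, hence L): (0,0), (1,0), (2,0).
The remaining L cells, each justified by listing all of its moves:
(0,2): →(0,1)(W) only, which is W, so L
(1,2): →(1,1)(W), (0,1)(W) — all W, so L
(2,2): →(2,1)(W), (1,1)(W) — all W, so L
(4,1): →(1,1)(W), (0,1)(W), (4,0)(W), (3,0)(W) — all W, so L
(4,3): →(1,3)(W), (0,3)(W), (4,2)(W), (4,0)(W), (3,2)(W) — all W, so L
(5,1): →(2,1)(W), (1,1)(W), (5,0)(W), (4,0)(W) — all W, so L
(5,3): →(2,3)(W), (1,3)(W), (5,2)(W), (5,0)(W), (4,2)(W) — all W, so L
(6,1): →(3,1)(W), (2,1)(W), (6,0)(W), (5,0)(W) — all W, so L
(6,3): →(3,3)(W), (2,3)(W), (6,2)(W), (6,0)(W), (5,2)(W) — all W, so L
(7,0): →(4,0)(W), (3,0)(W) — all W, so L
(8,0): →(5,0)(W), (4,0)(W) — all W, so L
(8,2): →(5,2)(W), (4,2)(W), (8,1)(W), (7,1)(W) — all W, so L
(9,0): →(6,0)(W), (5,0)(W) — all W, so L
(9,2): →(6,2)(W), (5,2)(W), (9,1)(W), (8,1)(W) — all W, so L
Every other cell has at least one move into one of the L cells above, so it is W.
(7,2): the move to (6,1) reaches an L cell, so W
(9,2): one of the L cells justified above, so L
(1,3): the move to (1,2) reaches an L cell, so W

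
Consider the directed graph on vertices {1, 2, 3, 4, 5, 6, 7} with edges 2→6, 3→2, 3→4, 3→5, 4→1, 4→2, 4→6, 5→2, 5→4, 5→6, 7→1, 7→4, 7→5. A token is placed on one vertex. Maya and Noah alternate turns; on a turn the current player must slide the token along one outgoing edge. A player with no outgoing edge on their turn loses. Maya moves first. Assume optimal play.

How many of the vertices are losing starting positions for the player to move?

3

Build the W/L table. Terminal = L. A non-terminal position is W if it has a move to some L; otherwise it is L.
Every edge goes from a vertex to one that appears earlier in the order 6, 1, 2, 4, 5, 7, 3, so processing vertices in that order labels each vertex after all of its successors.
6: no outgoing edge → L
1: no outgoing edge → L
2: reaches L-position 6 → W
4: reaches L-position 1 → W
5: reaches L-position 6 → W
7: reaches L-position 1 → W
3: only reaches 5(W), 4(W), 2(W), all W → L
The L vertices are 1, 3, 6; that is 3 in all.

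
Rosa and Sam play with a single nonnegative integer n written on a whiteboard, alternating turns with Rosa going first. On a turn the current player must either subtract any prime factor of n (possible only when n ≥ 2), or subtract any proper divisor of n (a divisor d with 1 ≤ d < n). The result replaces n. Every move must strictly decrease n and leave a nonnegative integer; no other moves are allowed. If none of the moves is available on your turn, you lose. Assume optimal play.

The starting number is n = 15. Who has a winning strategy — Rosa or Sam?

Work bottom-up. With no move the player to move loses. Otherwise the position is W if at least one move leads to an L position for the opponent, and L if every move leads to a W.
n=0: no move → L
n=1: no move → L
n=2: can move to 0, which is L ⇒ W
n=3: can move to 0, which is L ⇒ W
n=4: moves to 2(W), 3(W); every one is W ⇒ L
n=5: can move to 0, which is L ⇒ W
n=6: can move to 4, which is L ⇒ W
n=7: can move to 0, which is L ⇒ W
n=8: can move to 4, which is L ⇒ W
n=9: moves to 6(W), 8(W); every one is W ⇒ L
n=10: can move to 9, which is L ⇒ W
n=11: can move to 0, which is L ⇒ W
n=12: can move to 9, which is L ⇒ W
n=13: can move to 0, which is L ⇒ W
n=14: moves to 7(W), 12(W), 13(W); every one is W ⇒ L
n=15: can move to 14, which is L ⇒ W
The starting position 15 is W: Rosa should move to 14, handing over an L position.

Rosa wins.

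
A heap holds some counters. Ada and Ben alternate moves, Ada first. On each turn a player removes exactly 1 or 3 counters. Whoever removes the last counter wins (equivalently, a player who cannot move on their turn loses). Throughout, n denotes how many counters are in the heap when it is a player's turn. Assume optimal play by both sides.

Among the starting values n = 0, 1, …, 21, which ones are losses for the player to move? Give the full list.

0, 2, 4, 6, 8, 10, 12, 14, 16, 18, 20

Compute win/loss labels from the base case upward. A position with no move is L. Any other position is W if it can reach an L in one move, else L.
n=0: no move → L
n=1: W (go to 0, an L position)
n=2: L (sole option 1(W) is W)
n=3: W (go to 2, an L position)
n=4: L (options 3(W), 1(W) are all W)
n=5: W (go to 4, an L position)
n=6: L (options 5(W), 3(W) are all W)
n=7: W (go to 6, an L position)
n=8: L (options 7(W), 5(W) are all W)
n=9: W (go to 8, an L position)
n=10: L (options 9(W), 7(W) are all W)
n=11: W (go to 10, an L position)
n=12: L (options 11(W), 9(W) are all W)
n=13: W (go to 12, an L position)
n=14: L (options 13(W), 11(W) are all W)
n=15: W (go to 14, an L position)
n=16: L (options 15(W), 13(W) are all W)
n=17: W (go to 16, an L position)
n=18: L (options 17(W), 15(W) are all W)
n=19: W (go to 18, an L position)
n=20: L (options 19(W), 17(W) are all W)
n=21: W (go to 20, an L position)
Reading off the rows marked L gives the requested list; there are 11 such values of n.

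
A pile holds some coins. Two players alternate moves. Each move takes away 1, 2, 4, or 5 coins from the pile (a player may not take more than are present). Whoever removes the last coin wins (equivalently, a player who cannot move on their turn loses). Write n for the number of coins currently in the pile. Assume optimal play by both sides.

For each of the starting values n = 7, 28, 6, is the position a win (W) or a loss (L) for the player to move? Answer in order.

7: W, 28: W, 6: L

Build the W/L table. Terminal = L. A non-terminal position is W if it has a move to some L; otherwise it is L.
n=0: no move → L
n=1: reaches L-position 0 → W
n=2: reaches L-position 0 → W
n=3: only reaches 2(W), 1(W), all W → L
n=4: reaches L-position 3 → W
n=5: reaches L-position 3 → W
n=6: only reaches 5(W), 4(W), 2(W), 1(W), all W → L
n=7: reaches L-position 6 → W
n=8: reaches L-position 6 → W
n=9: only reaches 8(W), 7(W), 5(W), 4(W), all W → L
n=10: reaches L-position 9 → W
n=11: reaches L-position 9 → W
n=12: only reaches 11(W), 10(W), 8(W), 7(W), all W → L
n=13: reaches L-position 12 → W
n=14: reaches L-position 12 → W
n=15: only reaches 14(W), 13(W), 11(W), 10(W), all W → L
n=16: reaches L-position 15 → W
n=17: reaches L-position 15 → W
n=18: only reaches 17(W), 16(W), 14(W), 13(W), all W → L
n=19: reaches L-position 18 → W
n=20: reaches L-position 18 → W
n=21: only reaches 20(W), 19(W), 17(W), 16(W), all W → L
n=22: reaches L-position 21 → W
n=23: reaches L-position 21 → W
n=24: only reaches 23(W), 22(W), 20(W), 19(W), all W → L
n=25: reaches L-position 24 → W
n=26: reaches L-position 24 → W
n=27: only reaches 26(W), 25(W), 23(W), 22(W), all W → L
n=28: reaches L-position 27 → W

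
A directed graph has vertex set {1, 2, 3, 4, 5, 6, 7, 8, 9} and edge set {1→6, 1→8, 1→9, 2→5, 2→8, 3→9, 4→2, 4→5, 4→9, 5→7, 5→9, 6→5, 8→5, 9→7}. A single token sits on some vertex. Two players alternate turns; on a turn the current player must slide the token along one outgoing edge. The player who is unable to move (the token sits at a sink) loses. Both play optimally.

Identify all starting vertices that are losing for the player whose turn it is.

3, 4, 6, 7, 8

Compute win/loss labels from the base case upward. A position with no move is L. Any other position is W if it can reach an L in one move, else L.
Every edge goes from a vertex to one that appears earlier in the order 7, 9, 5, 8, 6, 2, 3, 1, 4, so processing vertices in that order labels each vertex after all of its successors.
7: no outgoing edge → L
9: can move to 7, which is L ⇒ W
5: can move to 7, which is L ⇒ W
8: the only move is to 5(W), a W ⇒ L
6: the only move is to 5(W), a W ⇒ L
2: can move to 8, which is L ⇒ W
3: the only move is to 9(W), a W ⇒ L
1: can move to 6, which is L ⇒ W
4: moves to 2(W), 5(W), 9(W); every one is W ⇒ L
The losing starting vertices are exactly the entries labelled L in this table (5 of them).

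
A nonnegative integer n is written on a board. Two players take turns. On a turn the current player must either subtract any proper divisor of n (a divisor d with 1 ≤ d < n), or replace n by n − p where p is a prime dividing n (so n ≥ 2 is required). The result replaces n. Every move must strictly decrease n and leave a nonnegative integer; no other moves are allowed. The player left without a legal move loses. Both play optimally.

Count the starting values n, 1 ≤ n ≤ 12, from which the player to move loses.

Use the standard recursion: the mover loses at a terminal position; elsewhere, the mover wins exactly when some move hands the opponent an L position.
n=0: no move → L
n=1: no move → L
n=2: →0(L), so W
n=3: →0(L), so W
n=4: →2(W), 3(W) — all W, so L
n=5: →0(L), so W
n=6: →4(L), so W
n=7: →0(L), so W
n=8: →4(L), so W
n=9: →6(W), 8(W) — all W, so L
n=10: →9(L), so W
n=11: →0(L), so W
n=12: →9(L), so W
L entries with 1 ≤ n ≤ 12 (n=0 is outside the asked range and is not counted): n = 1, 4, 9; that makes 3.

3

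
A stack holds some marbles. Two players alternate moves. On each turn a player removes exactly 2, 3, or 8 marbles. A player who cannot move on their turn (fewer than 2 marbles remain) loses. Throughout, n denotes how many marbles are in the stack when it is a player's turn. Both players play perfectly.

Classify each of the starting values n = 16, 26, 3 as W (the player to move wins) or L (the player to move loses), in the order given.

16: L, 26: L, 3: W

Build the W/L table. Terminal = L. A non-terminal position is W if it has a move to some L; otherwise it is L.
n=0: no move → L
n=1: no move → L
n=2: can move to 0, which is L ⇒ W
n=3: can move to 1, which is L ⇒ W
n=4: can move to 1, which is L ⇒ W
n=5: moves to 3(W), 2(W); every one is W ⇒ L
n=6: moves to 4(W), 3(W); every one is W ⇒ L
n=7: can move to 5, which is L ⇒ W
n=8: can move to 6, which is L ⇒ W
n=9: can move to 6, which is L ⇒ W
n=10: moves to 8(W), 7(W), 2(W); every one is W ⇒ L
n=11: moves to 9(W), 8(W), 3(W); every one is W ⇒ L
n=12: can move to 10, which is L ⇒ W
n=13: can move to 11, which is L ⇒ W
n=14: can move to 11, which is L ⇒ W
n=15: moves to 13(W), 12(W), 7(W); every one is W ⇒ L
n=16: moves to 14(W), 13(W), 8(W); every one is W ⇒ L
n=17: can move to 15, which is L ⇒ W
n=18: can move to 16, which is L ⇒ W
n=19: can move to 16, which is L ⇒ W
n=20: moves to 18(W), 17(W), 12(W); every one is W ⇒ L
n=21: moves to 19(W), 18(W), 13(W); every one is W ⇒ L
n=22: can move to 20, which is L ⇒ W
n=23: can move to 21, which is L ⇒ W
n=24: can move to 21, which is L ⇒ W
n=25: moves to 23(W), 22(W), 17(W); every one is W ⇒ L
n=26: moves to 24(W), 23(W), 18(W); every one is W ⇒ L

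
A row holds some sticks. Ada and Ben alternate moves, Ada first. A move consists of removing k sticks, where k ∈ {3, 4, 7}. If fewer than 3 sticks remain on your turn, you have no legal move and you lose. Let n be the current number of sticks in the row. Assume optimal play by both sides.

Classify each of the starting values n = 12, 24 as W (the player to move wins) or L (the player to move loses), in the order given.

Build the W/L table. Terminal = L. A non-terminal position is W if it has a move to some L; otherwise it is L.
n=0: no move → L
n=1: no move → L
n=2: no move → L
n=3: reaches L-position 0 → W
n=4: reaches L-position 1 → W
n=5: reaches L-position 2 → W
n=6: reaches L-position 2 → W
n=7: reaches L-position 0 → W
n=8: reaches L-position 1 → W
n=9: reaches L-position 2 → W
n=10: only reaches 7(W), 6(W), 3(W), all W → L
n=11: only reaches 8(W), 7(W), 4(W), all W → L
n=12: only reaches 9(W), 8(W), 5(W), all W → L
n=13: reaches L-position 10 → W
n=14: reaches L-position 11 → W
n=15: reaches L-position 12 → W
n=16: reaches L-position 12 → W
n=17: reaches L-position 10 → W
n=18: reaches L-position 11 → W
n=19: reaches L-position 12 → W
n=20: only reaches 17(W), 16(W), 13(W), all W → L
n=21: only reaches 18(W), 17(W), 14(W), all W → L
n=22: only reaches 19(W), 18(W), 15(W), all W → L
n=23: reaches L-position 20 → W
n=24: reaches L-position 21 → W

12: L, 24: W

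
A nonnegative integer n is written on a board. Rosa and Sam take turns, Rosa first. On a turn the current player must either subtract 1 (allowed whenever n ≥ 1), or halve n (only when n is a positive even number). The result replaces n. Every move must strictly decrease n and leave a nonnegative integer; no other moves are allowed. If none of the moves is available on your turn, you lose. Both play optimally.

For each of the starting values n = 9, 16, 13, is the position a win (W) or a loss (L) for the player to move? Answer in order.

Label each position W (a win for the player to move) or L (a loss). A position with no legal move is L; any other position is W exactly when some move reaches an L, and L when every move reaches a W.
n=0: no move → L
n=1: W (go to 0, an L position)
n=2: L (sole option 1(W) is W)
n=3: W (go to 2, an L position)
n=4: W (go to 2, an L position)
n=5: L (sole option 4(W) is W)
n=6: W (go to 5, an L position)
n=7: L (sole option 6(W) is W)
n=8: W (go to 7, an L position)
n=9: L (sole option 8(W) is W)
n=10: W (go to 5, an L position)
n=11: L (sole option 10(W) is W)
n=12: W (go to 11, an L position)
n=13: L (sole option 12(W) is W)
n=14: W (go to 7, an L position)
n=15: L (sole option 14(W) is W)
n=16: W (go to 15, an L position)

9: L, 16: W, 13: L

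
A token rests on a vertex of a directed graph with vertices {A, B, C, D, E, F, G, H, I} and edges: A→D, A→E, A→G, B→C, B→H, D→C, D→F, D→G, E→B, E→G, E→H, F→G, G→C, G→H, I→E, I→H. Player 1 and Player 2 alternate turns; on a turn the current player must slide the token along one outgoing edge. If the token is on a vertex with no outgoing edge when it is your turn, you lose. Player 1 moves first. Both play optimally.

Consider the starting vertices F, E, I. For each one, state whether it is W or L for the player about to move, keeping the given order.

F: L, E: W, I: W

Build the W/L table. Terminal = L. A non-terminal position is W if it has a move to some L; otherwise it is L.
Every edge goes from a vertex to one that appears earlier in the order C, H, G, B, E, F, D, A, I, so processing vertices in that order labels each vertex after all of its successors.
C: no outgoing edge → L
H: no outgoing edge → L
G: →H(L), so W
B: →H(L), so W
E: →H(L), so W
F: →G(W) only, which is W, so L
D: →F(L), so W
A: →D(W), E(W), G(W) — all W, so L
I: →H(L), so W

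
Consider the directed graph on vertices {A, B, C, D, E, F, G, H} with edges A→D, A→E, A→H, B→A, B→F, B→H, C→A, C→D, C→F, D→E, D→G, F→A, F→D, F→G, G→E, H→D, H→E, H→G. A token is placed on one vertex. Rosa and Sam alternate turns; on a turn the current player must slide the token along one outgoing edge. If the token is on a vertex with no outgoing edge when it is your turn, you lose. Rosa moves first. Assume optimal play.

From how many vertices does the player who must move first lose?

Work bottom-up. With no move the player to move loses. Otherwise the position is W if at least one move leads to an L position for the opponent, and L if every move leads to a W.
Every edge goes from a vertex to one that appears earlier in the order E, G, D, H, A, F, C, B, so processing vertices in that order labels each vertex after all of its successors.
E: no outgoing edge → L
G: W (go to E, an L position)
D: W (go to E, an L position)
H: W (go to E, an L position)
A: W (go to E, an L position)
F: L (options A(W), D(W), G(W) are all W)
C: W (go to F, an L position)
B: W (go to F, an L position)
The L vertices are E, F; that is 2 in all.

2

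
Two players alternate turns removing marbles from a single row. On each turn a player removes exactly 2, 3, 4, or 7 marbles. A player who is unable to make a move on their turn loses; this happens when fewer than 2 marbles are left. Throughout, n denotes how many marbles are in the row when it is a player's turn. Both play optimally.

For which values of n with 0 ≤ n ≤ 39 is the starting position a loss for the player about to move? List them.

0, 1, 6, 11, 12, 17, 22, 23, 28, 33, 34, 39

Positions with no move are L. A position that does have a move is losing for the player to move precisely when every available move leads to a winning position for the opponent. Fill in the labels:
n=0: no move → L
n=1: no move → L
n=2: W (go to 0, an L position)
n=3: W (go to 1, an L position)
n=4: W (go to 1, an L position)
n=5: W (go to 1, an L position)
n=6: L (options 4(W), 3(W), 2(W) are all W)
n=7: W (go to 0, an L position)
n=8: W (go to 6, an L position)
n=9: W (go to 6, an L position)
n=10: W (go to 6, an L position)
n=11: L (options 9(W), 8(W), 7(W), 4(W) are all W)
n=12: L (options 10(W), 9(W), 8(W), 5(W) are all W)
n=13: W (go to 11, an L position)
n=14: W (go to 12, an L position)
n=15: W (go to 12, an L position)
n=16: W (go to 12, an L position)
n=17: L (options 15(W), 14(W), 13(W), 10(W) are all W)
n=18: W (go to 11, an L position)
n=19: W (go to 17, an L position)
n=20: W (go to 17, an L position)
n=21: W (go to 17, an L position)
n=22: L (options 20(W), 19(W), 18(W), 15(W) are all W)
n=23: L (options 21(W), 20(W), 19(W), 16(W) are all W)
n=24: W (go to 22, an L position)
n=25: W (go to 23, an L position)
n=26: W (go to 23, an L position)
n=27: W (go to 23, an L position)
n=28: L (options 26(W), 25(W), 24(W), 21(W) are all W)
n=29: W (go to 22, an L position)
n=30: W (go to 28, an L position)
n=31: W (go to 28, an L position)
n=32: W (go to 28, an L position)
n=33: L (options 31(W), 30(W), 29(W), 26(W) are all W)
n=34: L (options 32(W), 31(W), 30(W), 27(W) are all W)
n=35: W (go to 33, an L position)
n=36: W (go to 34, an L position)
n=37: W (go to 34, an L position)
n=38: W (go to 34, an L position)
n=39: L (options 37(W), 36(W), 35(W), 32(W) are all W)
Reading off the rows marked L gives the requested list; there are 12 such values of n.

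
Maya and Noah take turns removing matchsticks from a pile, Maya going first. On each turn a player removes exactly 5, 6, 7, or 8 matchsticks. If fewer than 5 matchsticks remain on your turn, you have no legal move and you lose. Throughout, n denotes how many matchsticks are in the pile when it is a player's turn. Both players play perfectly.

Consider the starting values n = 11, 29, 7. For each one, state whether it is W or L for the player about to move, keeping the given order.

Label each position W (a win for the player to move) or L (a loss). A position with no legal move is L; any other position is W exactly when some move reaches an L, and L when every move reaches a W.
n=0: no move → L
n=1: no move → L
n=2: no move → L
n=3: no move → L
n=4: no move → L
n=5: W (go to 0, an L position)
n=6: W (go to 1, an L position)
n=7: W (go to 2, an L position)
n=8: W (go to 3, an L position)
n=9: W (go to 4, an L position)
n=10: W (go to 4, an L position)
n=11: W (go to 4, an L position)
n=12: W (go to 4, an L position)
n=13: L (options 8(W), 7(W), 6(W), 5(W) are all W)
n=14: L (options 9(W), 8(W), 7(W), 6(W) are all W)
n=15: L (options 10(W), 9(W), 8(W), 7(W) are all W)
n=16: L (options 11(W), 10(W), 9(W), 8(W) are all W)
n=17: L (options 12(W), 11(W), 10(W), 9(W) are all W)
n=18: W (go to 13, an L position)
n=19: W (go to 14, an L position)
n=20: W (go to 15, an L position)
n=21: W (go to 16, an L position)
n=22: W (go to 17, an L position)
n=23: W (go to 17, an L position)
n=24: W (go to 17, an L position)
n=25: W (go to 17, an L position)
n=26: L (options 21(W), 20(W), 19(W), 18(W) are all W)
n=27: L (options 22(W), 21(W), 20(W), 19(W) are all W)
n=28: L (options 23(W), 22(W), 21(W), 20(W) are all W)
n=29: L (options 24(W), 23(W), 22(W), 21(W) are all W)

11: W, 29: L, 7: W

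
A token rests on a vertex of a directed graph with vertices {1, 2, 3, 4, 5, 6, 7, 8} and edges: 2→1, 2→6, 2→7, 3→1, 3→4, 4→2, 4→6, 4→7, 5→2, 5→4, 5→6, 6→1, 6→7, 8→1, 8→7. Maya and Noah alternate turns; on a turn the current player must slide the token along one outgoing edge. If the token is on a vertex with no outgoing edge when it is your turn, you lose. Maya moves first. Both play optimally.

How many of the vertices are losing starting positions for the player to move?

Work bottom-up. With no move the player to move loses. Otherwise the position is W if at least one move leads to an L position for the opponent, and L if every move leads to a W.
Every edge goes from a vertex to one that appears earlier in the order 1, 7, 6, 2, 4, 5, 3, 8, so processing vertices in that order labels each vertex after all of its successors.
1: no outgoing edge → L
7: no outgoing edge → L
6: can move to 7, which is L ⇒ W
2: can move to 7, which is L ⇒ W
4: can move to 7, which is L ⇒ W
5: moves to 4(W), 2(W), 6(W); every one is W ⇒ L
3: can move to 1, which is L ⇒ W
8: can move to 7, which is L ⇒ W
The L vertices are 1, 5, 7; that is 3 in all.

3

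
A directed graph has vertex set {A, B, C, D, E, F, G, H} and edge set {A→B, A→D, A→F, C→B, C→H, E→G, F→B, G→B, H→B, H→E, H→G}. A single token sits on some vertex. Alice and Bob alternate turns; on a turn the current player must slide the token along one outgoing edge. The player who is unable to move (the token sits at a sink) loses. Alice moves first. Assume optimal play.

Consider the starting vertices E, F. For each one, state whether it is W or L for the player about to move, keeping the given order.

Classify positions by backward induction: terminal positions (no move available) are L. From any other position, the mover wins iff some move reaches an L.
Every edge goes from a vertex to one that appears earlier in the order D, B, F, G, E, H, A, C, so processing vertices in that order labels each vertex after all of its successors.
D: no outgoing edge → L
B: no outgoing edge → L
F: can move to B, which is L ⇒ W
G: can move to B, which is L ⇒ W
E: the only move is to G(W), a W ⇒ L
H: can move to E, which is L ⇒ W
A: can move to B, which is L ⇒ W
C: can move to B, which is L ⇒ W

E: L, F: W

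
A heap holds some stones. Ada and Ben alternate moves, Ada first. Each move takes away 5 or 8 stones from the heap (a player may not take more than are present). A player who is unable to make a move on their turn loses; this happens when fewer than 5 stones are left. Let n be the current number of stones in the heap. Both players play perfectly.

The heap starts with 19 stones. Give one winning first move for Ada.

Use the standard recursion: the mover loses at a terminal position; elsewhere, the mover wins exactly when some move hands the opponent an L position.
n=0: no move → L
n=1: no move → L
n=2: no move → L
n=3: no move → L
n=4: no move → L
n=5: W (go to 0, an L position)
n=6: W (go to 1, an L position)
n=7: W (go to 2, an L position)
n=8: W (go to 3, an L position)
n=9: W (go to 4, an L position)
n=10: W (go to 2, an L position)
n=11: W (go to 3, an L position)
n=12: W (go to 4, an L position)
n=13: L (options 8(W), 5(W) are all W)
n=14: L (options 9(W), 6(W) are all W)
n=15: L (options 10(W), 7(W) are all W)
n=16: L (options 11(W), 8(W) are all W)
n=17: L (options 12(W), 9(W) are all W)
n=18: W (go to 13, an L position)
n=19: W (go to 14, an L position)
From 19, the L positions reachable in one move are: 14.

Remove 5, leaving 14.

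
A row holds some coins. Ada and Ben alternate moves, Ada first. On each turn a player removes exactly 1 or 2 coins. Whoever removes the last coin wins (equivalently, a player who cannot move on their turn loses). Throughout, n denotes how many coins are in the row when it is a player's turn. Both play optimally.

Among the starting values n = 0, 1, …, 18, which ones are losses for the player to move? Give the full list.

0, 3, 6, 9, 12, 15, 18

Use the standard recursion: the mover loses at a terminal position; elsewhere, the mover wins exactly when some move hands the opponent an L position.
n=0: no move → L
n=1: can move to 0, which is L ⇒ W
n=2: can move to 0, which is L ⇒ W
n=3: moves to 2(W), 1(W); every one is W ⇒ L
n=4: can move to 3, which is L ⇒ W
n=5: can move to 3, which is L ⇒ W
n=6: moves to 5(W), 4(W); every one is W ⇒ L
n=7: can move to 6, which is L ⇒ W
n=8: can move to 6, which is L ⇒ W
n=9: moves to 8(W), 7(W); every one is W ⇒ L
n=10: can move to 9, which is L ⇒ W
n=11: can move to 9, which is L ⇒ W
n=12: moves to 11(W), 10(W); every one is W ⇒ L
n=13: can move to 12, which is L ⇒ W
n=14: can move to 12, which is L ⇒ W
n=15: moves to 14(W), 13(W); every one is W ⇒ L
n=16: can move to 15, which is L ⇒ W
n=17: can move to 15, which is L ⇒ W
n=18: moves to 17(W), 16(W); every one is W ⇒ L
The losing starting values of n are exactly the entries labelled L in this table (7 of them).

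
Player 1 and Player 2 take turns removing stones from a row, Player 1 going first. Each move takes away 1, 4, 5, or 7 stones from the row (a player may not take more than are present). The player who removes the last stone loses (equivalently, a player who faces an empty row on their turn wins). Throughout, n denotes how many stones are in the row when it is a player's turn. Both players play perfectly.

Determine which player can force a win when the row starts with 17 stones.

Work bottom-up. With no move the player to move wins. Otherwise the position is W if at least one move leads to an L position for the opponent, and L if every move leads to a W.
n=0: no move; the opponent has just taken the last stone and therefore loses → W
n=1: the only move is to 0(W), a W ⇒ L
n=2: can move to 1, which is L ⇒ W
n=3: the only move is to 2(W), a W ⇒ L
n=4: can move to 3, which is L ⇒ W
n=5: can move to 1, which is L ⇒ W
n=6: can move to 1, which is L ⇒ W
n=7: can move to 3, which is L ⇒ W
n=8: can move to 3, which is L ⇒ W
n=9: moves to 8(W), 5(W), 4(W), 2(W); every one is W ⇒ L
n=10: can move to 9, which is L ⇒ W
n=11: moves to 10(W), 7(W), 6(W), 4(W); every one is W ⇒ L
n=12: can move to 11, which is L ⇒ W
n=13: can move to 9, which is L ⇒ W
n=14: can move to 9, which is L ⇒ W
n=15: can move to 11, which is L ⇒ W
n=16: can move to 11, which is L ⇒ W
n=17: moves to 16(W), 13(W), 12(W), 10(W); every one is W ⇒ L
Every move from 17 reaches a W position, so the mover loses.

Player 2 wins.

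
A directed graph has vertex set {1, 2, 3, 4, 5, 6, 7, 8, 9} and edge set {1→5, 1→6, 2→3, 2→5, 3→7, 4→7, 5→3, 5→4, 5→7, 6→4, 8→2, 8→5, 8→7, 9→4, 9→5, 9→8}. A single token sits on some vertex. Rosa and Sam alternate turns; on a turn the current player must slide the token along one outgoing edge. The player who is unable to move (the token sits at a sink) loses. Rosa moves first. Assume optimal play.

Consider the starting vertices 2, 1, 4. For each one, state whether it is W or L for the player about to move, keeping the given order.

Label each position W (a win for the player to move) or L (a loss). A position with no legal move is L; any other position is W exactly when some move reaches an L, and L when every move reaches a W.
Every edge goes from a vertex to one that appears earlier in the order 7, 3, 4, 5, 2, 8, 6, 9, 1, so processing vertices in that order labels each vertex after all of its successors.
7: no outgoing edge → L
3: W (go to 7, an L position)
4: W (go to 7, an L position)
5: W (go to 7, an L position)
2: L (options 5(W), 3(W) are all W)
8: W (go to 2, an L position)
6: L (sole option 4(W) is W)
9: L (options 8(W), 5(W), 4(W) are all W)
1: W (go to 6, an L position)

2: L, 1: W, 4: W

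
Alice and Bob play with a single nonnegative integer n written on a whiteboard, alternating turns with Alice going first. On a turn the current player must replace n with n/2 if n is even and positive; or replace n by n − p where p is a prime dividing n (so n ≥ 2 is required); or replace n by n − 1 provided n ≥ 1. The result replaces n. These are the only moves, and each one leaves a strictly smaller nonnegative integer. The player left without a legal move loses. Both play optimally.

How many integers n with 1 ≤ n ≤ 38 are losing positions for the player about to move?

Compute win/loss labels from the base case upward. A position with no move is L. Any other position is W if it can reach an L in one move, else L.
n=0: no move → L
n=1: reaches L-position 0 → W
n=2: reaches L-position 0 → W
n=3: reaches L-position 0 → W
n=4: only reaches 2(W), 3(W), all W → L
n=5: reaches L-position 0 → W
n=6: reaches L-position 4 → W
n=7: reaches L-position 0 → W
n=8: reaches L-position 4 → W
n=9: only reaches 6(W), 8(W), all W → L
n=10: reaches L-position 9 → W
n=11: reaches L-position 0 → W
n=12: reaches L-position 9 → W
n=13: reaches L-position 0 → W
n=14: only reaches 7(W), 12(W), 13(W), all W → L
n=15: reaches L-position 14 → W
n=16: reaches L-position 14 → W
n=17: reaches L-position 0 → W
n=18: reaches L-position 9 → W
n=19: reaches L-position 0 → W
n=20: only reaches 10(W), 15(W), 18(W), 19(W), all W → L
n=21: reaches L-position 14 → W
n=22: reaches L-position 20 → W
n=23: reaches L-position 0 → W
n=24: only reaches 12(W), 21(W), 22(W), 23(W), all W → L
n=25: reaches L-position 20 → W
n=26: reaches L-position 24 → W
n=27: reaches L-position 24 → W
n=28: reaches L-position 14 → W
n=29: reaches L-position 0 → W
n=30: only reaches 15(W), 25(W), 27(W), 28(W), 29(W), all W → L
n=31: reaches L-position 0 → W
n=32: reaches L-position 30 → W
n=33: reaches L-position 30 → W
n=34: only reaches 17(W), 32(W), 33(W), all W → L
n=35: reaches L-position 30 → W
n=36: reaches L-position 34 → W
n=37: reaches L-position 0 → W
n=38: only reaches 19(W), 36(W), 37(W), all W → L
L entries with 1 ≤ n ≤ 38 (n=0 is outside the asked range and is not counted): n = 4, 9, 14, 20, 24, 30, 34, 38; that makes 8.

8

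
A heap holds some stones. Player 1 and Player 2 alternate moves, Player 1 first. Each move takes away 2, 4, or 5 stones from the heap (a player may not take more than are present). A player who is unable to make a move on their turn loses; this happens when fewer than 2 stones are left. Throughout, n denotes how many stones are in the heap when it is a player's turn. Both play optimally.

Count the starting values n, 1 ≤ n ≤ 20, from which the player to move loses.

5

Compute win/loss labels from the base case upward. A position with no move is L. Any other position is W if it can reach an L in one move, else L.
n=0: no move → L
n=1: no move → L
n=2: can move to 0, which is L ⇒ W
n=3: can move to 1, which is L ⇒ W
n=4: can move to 0, which is L ⇒ W
n=5: can move to 1, which is L ⇒ W
n=6: can move to 1, which is L ⇒ W
n=7: moves to 5(W), 3(W), 2(W); every one is W ⇒ L
n=8: moves to 6(W), 4(W), 3(W); every one is W ⇒ L
n=9: can move to 7, which is L ⇒ W
n=10: can move to 8, which is L ⇒ W
n=11: can move to 7, which is L ⇒ W
n=12: can move to 8, which is L ⇒ W
n=13: can move to 8, which is L ⇒ W
n=14: moves to 12(W), 10(W), 9(W); every one is W ⇒ L
n=15: moves to 13(W), 11(W), 10(W); every one is W ⇒ L
n=16: can move to 14, which is L ⇒ W
n=17: can move to 15, which is L ⇒ W
n=18: can move to 14, which is L ⇒ W
n=19: can move to 15, which is L ⇒ W
n=20: can move to 15, which is L ⇒ W
L entries with 1 ≤ n ≤ 20 (n=0 is outside the asked range and is not counted): n = 1, 7, 8, 14, 15; that makes 5.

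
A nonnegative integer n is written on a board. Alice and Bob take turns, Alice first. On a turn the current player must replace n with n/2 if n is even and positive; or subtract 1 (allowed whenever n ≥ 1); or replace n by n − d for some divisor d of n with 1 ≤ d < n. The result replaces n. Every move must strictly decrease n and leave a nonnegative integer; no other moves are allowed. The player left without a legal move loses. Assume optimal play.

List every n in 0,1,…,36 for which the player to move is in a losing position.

Classify positions by backward induction: terminal positions (no move available) are L. From any other position, the mover wins iff some move reaches an L.
n=0: no move → L
n=1: can move to 0, which is L ⇒ W
n=2: the only move is to 1(W), a W ⇒ L
n=3: can move to 2, which is L ⇒ W
n=4: can move to 2, which is L ⇒ W
n=5: the only move is to 4(W), a W ⇒ L
n=6: can move to 5, which is L ⇒ W
n=7: the only move is to 6(W), a W ⇒ L
n=8: can move to 7, which is L ⇒ W
n=9: moves to 6(W), 8(W); every one is W ⇒ L
n=10: can move to 5, which is L ⇒ W
n=11: the only move is to 10(W), a W ⇒ L
n=12: can move to 9, which is L ⇒ W
n=13: the only move is to 12(W), a W ⇒ L
n=14: can move to 7, which is L ⇒ W
n=15: moves to 10(W), 12(W), 14(W); every one is W ⇒ L
n=16: can move to 15, which is L ⇒ W
n=17: the only move is to 16(W), a W ⇒ L
n=18: can move to 9, which is L ⇒ W
n=19: the only move is to 18(W), a W ⇒ L
n=20: can move to 15, which is L ⇒ W
n=21: moves to 14(W), 18(W), 20(W); every one is W ⇒ L
n=22: can move to 11, which is L ⇒ W
n=23: the only move is to 22(W), a W ⇒ L
n=24: can move to 21, which is L ⇒ W
n=25: moves to 20(W), 24(W); every one is W ⇒ L
n=26: can move to 13, which is L ⇒ W
n=27: moves to 18(W), 24(W), 26(W); every one is W ⇒ L
n=28: can move to 21, which is L ⇒ W
n=29: the only move is to 28(W), a W ⇒ L
n=30: can move to 15, which is L ⇒ W
n=31: the only move is to 30(W), a W ⇒ L
n=32: can move to 31, which is L ⇒ W
n=33: moves to 22(W), 30(W), 32(W); every one is W ⇒ L
n=34: can move to 17, which is L ⇒ W
n=35: moves to 28(W), 30(W), 34(W); every one is W ⇒ L
n=36: can move to 27, which is L ⇒ W
The losing starting values of n are exactly the entries labelled L in this table (18 of them).

0, 2, 5, 7, 9, 11, 13, 15, 17, 19, 21, 23, 25, 27, 29, 31, 33, 35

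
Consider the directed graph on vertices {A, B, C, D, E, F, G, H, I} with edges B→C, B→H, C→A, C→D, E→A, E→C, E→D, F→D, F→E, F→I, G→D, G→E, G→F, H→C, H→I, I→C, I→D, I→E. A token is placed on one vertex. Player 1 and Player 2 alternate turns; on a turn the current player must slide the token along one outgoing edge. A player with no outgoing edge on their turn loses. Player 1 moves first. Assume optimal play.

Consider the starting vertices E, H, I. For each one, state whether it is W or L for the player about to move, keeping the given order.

E: W, H: L, I: W

Work bottom-up. With no move the player to move loses. Otherwise the position is W if at least one move leads to an L position for the opponent, and L if every move leads to a W.
Every edge goes from a vertex to one that appears earlier in the order D, A, C, E, I, H, F, G, B, so processing vertices in that order labels each vertex after all of its successors.
D: no outgoing edge → L
A: no outgoing edge → L
C: W (go to A, an L position)
E: W (go to A, an L position)
I: W (go to D, an L position)
H: L (options I(W), C(W) are all W)
F: W (go to D, an L position)
G: W (go to D, an L position)
B: W (go to H, an L position)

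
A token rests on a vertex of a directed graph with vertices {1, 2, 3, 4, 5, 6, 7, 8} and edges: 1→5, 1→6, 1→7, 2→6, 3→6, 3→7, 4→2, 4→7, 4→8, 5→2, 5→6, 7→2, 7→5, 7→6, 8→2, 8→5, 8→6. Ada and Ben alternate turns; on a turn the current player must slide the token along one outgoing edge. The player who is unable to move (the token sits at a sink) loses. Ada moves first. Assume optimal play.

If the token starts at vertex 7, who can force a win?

Ada wins.

Compute win/loss labels from the base case upward. A position with no move is L. Any other position is W if it can reach an L in one move, else L.
Every edge goes from a vertex to one that appears earlier in the order 6, 2, 5, 7, 1, 8, 3, 4, so processing vertices in that order labels each vertex after all of its successors.
6: no outgoing edge → L
2: can move to 6, which is L ⇒ W
5: can move to 6, which is L ⇒ W
7: can move to 6, which is L ⇒ W
1: can move to 6, which is L ⇒ W
8: can move to 6, which is L ⇒ W
3: can move to 6, which is L ⇒ W
4: moves to 8(W), 7(W), 2(W); every one is W ⇒ L
The starting position 7 is W: Ada should move to 6, handing over an L position.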